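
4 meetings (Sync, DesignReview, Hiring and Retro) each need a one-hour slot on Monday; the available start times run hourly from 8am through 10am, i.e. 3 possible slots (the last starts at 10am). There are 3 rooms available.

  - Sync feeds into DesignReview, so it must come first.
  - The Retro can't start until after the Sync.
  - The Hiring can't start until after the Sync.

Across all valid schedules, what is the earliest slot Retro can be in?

9am

Precedence pushes Retro to at least 9am.
Retro at 9am is achievable: DesignReview -> 9am; Retro -> 9am; Sync -> 8am; Hiring -> 9am.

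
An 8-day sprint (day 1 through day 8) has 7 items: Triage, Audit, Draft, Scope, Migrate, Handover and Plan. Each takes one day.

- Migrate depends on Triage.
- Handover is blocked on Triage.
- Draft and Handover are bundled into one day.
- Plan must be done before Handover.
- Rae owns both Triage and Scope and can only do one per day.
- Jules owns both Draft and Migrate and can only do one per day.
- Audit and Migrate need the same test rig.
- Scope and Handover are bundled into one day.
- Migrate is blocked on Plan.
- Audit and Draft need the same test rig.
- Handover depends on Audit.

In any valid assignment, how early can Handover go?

Precedence pushes Handover to at least day 2.
Handover at day 2 is achievable: Draft -> day 2; Plan -> day 1; Migrate -> day 3; Scope -> day 2; Handover -> day 2; Audit -> day 1; Triage -> day 1.

day 2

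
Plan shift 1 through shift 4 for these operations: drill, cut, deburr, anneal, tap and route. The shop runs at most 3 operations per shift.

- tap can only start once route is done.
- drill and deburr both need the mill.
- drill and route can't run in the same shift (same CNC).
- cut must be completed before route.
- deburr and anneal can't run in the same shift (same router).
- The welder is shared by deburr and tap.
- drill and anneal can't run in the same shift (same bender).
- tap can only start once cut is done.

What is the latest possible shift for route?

Precedence pushes route to at least shift 2; downstream work caps route at shift 3.
route at shift 3 is achievable: deburr=shift 2, anneal=shift 3, tap=shift 4, route=shift 3, cut=shift 1, drill=shift 1.

shift 3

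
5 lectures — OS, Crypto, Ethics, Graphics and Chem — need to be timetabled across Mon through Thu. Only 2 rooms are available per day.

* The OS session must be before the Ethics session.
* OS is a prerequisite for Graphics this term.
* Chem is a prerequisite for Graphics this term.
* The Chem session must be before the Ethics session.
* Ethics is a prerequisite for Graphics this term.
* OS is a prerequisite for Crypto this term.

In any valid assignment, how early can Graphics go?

Precedence pushes Graphics to at least Wed.
Graphics at Wed is achievable: Ethics -> Tue; Graphics -> Wed; OS -> Mon; Chem -> Mon; Crypto -> Tue.

Wed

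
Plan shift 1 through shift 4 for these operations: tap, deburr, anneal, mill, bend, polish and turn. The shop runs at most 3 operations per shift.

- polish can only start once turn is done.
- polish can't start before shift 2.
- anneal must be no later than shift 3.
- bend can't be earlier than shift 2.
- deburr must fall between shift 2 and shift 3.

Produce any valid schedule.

anneal -> shift 1, mill -> shift 3, turn -> shift 1, polish -> shift 2, deburr -> shift 2, bend -> shift 2, tap -> shift 1

Checking: turn(shift 1) before polish(shift 2); polish=shift 2 in [shift 2,shift 4]; anneal=shift 1 in [shift 1,shift 3]; deburr=shift 2 in [shift 2,shift 3]; bend=shift 2 in [shift 2,shift 4]; max 3 per shift (cap 3).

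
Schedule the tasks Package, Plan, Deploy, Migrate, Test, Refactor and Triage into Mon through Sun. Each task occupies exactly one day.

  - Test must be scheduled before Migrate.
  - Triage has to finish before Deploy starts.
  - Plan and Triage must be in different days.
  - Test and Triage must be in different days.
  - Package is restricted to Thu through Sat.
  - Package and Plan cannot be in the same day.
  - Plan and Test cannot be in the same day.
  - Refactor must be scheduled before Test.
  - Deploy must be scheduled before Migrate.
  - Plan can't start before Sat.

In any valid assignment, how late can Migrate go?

Sun

Precedence pushes Migrate to at least Wed.
Migrate at Sun is achievable: Triage -> Mon; Test -> Tue; Refactor -> Mon; Deploy -> Tue; Migrate -> Sun; Plan -> Sat; Package -> Thu.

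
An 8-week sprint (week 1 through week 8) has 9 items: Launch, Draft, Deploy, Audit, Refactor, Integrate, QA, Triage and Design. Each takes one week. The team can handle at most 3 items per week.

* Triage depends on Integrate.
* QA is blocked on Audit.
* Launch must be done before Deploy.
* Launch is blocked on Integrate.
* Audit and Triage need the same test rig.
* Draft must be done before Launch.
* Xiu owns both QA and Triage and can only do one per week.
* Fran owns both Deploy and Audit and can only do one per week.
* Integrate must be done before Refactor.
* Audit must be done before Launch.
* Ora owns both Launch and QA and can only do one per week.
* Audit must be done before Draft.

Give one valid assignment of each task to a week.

Integrate -> week 1, Refactor -> week 2, Draft -> week 2, Audit -> week 1, Triage -> week 3, Design -> week 1, Deploy -> week 4, Launch -> week 3, QA -> week 2

Checking: Integrate(week 1) before Triage(week 3); Launch(week 3) before Deploy(week 4); Audit(week 1) before QA(week 2); Integrate(week 1) before Launch(week 3); Draft(week 2) before Launch(week 3); Audit(week 1) before Draft(week 2); Audit(week 1) before Launch(week 3); Integrate(week 1) before Refactor(week 2); QA(week 2) != Triage(week 3); Launch(week 3) != QA(week 2); Deploy(week 4) != Audit(week 1); Audit(week 1) != Triage(week 3); max 3 per week (cap 3).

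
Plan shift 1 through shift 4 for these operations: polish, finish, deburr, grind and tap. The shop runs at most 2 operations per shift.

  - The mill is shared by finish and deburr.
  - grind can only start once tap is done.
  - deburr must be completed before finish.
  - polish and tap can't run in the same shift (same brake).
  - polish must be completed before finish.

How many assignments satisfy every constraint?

Splitting on polish: it can be shift 1 (18), shift 2 (18), shift 3 (13). Listing each branch's schedules as (finish, deburr, grind, tap) by shift number:
polish=shift 1: (2,1,3,2) (2,1,4,2) (2,1,4,3) (3,1,3,2) (3,1,4,2) (3,1,4,3) (3,2,3,2) (3,2,4,2) (3,2,4,3) (4,1,3,2) (4,1,4,2) (4,1,4,3) (4,2,3,2) (4,2,4,2) (4,2,4,3) (4,3,3,2) (4,3,4,2) (4,3,4,3) — 18.
polish=shift 2: (3,1,2,1) (3,1,3,1) (3,1,4,1) (3,1,4,3) (3,2,3,1) (3,2,4,1) (3,2,4,3) (4,1,2,1) (4,1,3,1) (4,1,4,1) (4,1,4,3) (4,2,3,1) (4,2,4,1) (4,2,4,3) (4,3,2,1) (4,3,3,1) (4,3,4,1) (4,3,4,3) — 18.
polish=shift 3: (4,1,2,1) (4,1,3,1) (4,1,3,2) (4,1,4,1) (4,1,4,2) (4,2,2,1) (4,2,3,1) (4,2,3,2) (4,2,4,1) (4,2,4,2) (4,3,2,1) (4,3,4,1) (4,3,4,2) — 13.
Summing: 18 + 18 + 13 = 49.

49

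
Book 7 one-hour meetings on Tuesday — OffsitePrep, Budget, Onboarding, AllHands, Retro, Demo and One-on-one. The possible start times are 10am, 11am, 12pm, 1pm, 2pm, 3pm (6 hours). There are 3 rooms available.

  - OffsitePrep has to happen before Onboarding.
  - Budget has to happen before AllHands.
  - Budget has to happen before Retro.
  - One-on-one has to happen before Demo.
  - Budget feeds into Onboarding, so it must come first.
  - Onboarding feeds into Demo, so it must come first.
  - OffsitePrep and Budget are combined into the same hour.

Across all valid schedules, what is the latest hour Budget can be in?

1pm

Downstream work caps Budget at 1pm.
Budget at 1pm is achievable: Retro in 2pm; Onboarding in 2pm; One-on-one in 10am; Budget in 1pm; AllHands in 2pm; Demo in 3pm; OffsitePrep in 1pm.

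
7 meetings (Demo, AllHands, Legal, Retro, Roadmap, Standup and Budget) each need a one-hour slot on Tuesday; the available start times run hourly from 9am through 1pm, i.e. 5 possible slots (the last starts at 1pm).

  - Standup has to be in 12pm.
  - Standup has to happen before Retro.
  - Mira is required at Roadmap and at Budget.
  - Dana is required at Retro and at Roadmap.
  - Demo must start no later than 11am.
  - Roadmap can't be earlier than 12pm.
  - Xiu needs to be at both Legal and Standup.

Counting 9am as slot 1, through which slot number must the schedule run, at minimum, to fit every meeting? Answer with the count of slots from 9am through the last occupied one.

5 slots

The precedence chain requires at least 2 distinct slots.
Propagating the time windows through the other constraints, Retro can't land before 1pm — that is slot 5 counting from 9am — so the schedule must run through at least 5 slots.
5 works (last occupied slot: 1pm): for example Demo=9am, Budget=9am, Standup=12pm, Legal=9am, Roadmap=12pm, AllHands=9am, Retro=1pm.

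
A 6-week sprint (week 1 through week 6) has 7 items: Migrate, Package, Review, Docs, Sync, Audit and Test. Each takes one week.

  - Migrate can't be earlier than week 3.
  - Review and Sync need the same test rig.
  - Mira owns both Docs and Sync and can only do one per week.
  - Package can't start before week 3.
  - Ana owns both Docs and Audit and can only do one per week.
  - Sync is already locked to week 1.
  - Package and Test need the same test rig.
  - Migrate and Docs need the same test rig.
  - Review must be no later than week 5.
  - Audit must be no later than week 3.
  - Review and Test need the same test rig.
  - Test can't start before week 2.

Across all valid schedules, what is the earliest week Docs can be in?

week 2

Docs at week 2 is achievable: Sync -> week 1, Docs -> week 2, Migrate -> week 3, Package -> week 3, Review -> week 2, Test -> week 4, Audit -> week 1.
Nothing earlier works — the conflict constraints rule out every week before week 2.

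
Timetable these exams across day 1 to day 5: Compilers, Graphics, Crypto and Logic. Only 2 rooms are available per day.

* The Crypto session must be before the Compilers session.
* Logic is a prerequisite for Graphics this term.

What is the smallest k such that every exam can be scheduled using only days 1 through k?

2

The precedence chain requires at least 2 distinct days.
With at most 2 per day and 4 exams, at least 2 days are needed.
2 works (last occupied day: day 2): for example Graphics in day 2; Logic in day 1; Compilers in day 2; Crypto in day 1.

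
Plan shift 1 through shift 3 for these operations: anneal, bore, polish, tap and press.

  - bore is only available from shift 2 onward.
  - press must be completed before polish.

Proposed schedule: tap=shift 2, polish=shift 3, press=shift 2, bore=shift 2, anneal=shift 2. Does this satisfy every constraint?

press must be completed before polish — holds.
bore is only available from shift 2 onward — holds.

Valid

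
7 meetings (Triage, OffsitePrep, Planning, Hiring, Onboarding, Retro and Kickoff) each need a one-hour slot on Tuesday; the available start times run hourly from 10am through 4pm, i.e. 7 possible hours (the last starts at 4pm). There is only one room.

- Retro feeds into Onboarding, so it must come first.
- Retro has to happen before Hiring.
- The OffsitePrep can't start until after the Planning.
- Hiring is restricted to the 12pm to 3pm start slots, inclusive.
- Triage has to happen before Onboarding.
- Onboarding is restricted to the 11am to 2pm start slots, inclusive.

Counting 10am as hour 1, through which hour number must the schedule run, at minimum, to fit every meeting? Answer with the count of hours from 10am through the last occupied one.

7 hours

The precedence chain requires at least 2 distinct hours.
With at most 1 per hour and 7 meetings, at least 7 hours are needed.
Hiring can't be placed before 12pm — that is hour 3 counting from 10am — so the schedule must run through at least 3 hours.
7 works (last occupied hour: 4pm): for example Retro in 10am, Hiring in 1pm, Triage in 11am, Planning in 2pm, Onboarding in 12pm, OffsitePrep in 3pm, Kickoff in 4pm.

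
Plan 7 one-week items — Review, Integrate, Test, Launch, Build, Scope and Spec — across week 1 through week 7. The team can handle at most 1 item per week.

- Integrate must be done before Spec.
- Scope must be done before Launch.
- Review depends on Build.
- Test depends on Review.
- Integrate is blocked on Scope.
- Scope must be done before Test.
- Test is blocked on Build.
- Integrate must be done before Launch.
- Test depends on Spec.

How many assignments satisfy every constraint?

40

Splitting on Review: it can be week 2 (3), week 3 (6), week 4 (9), week 5 (12), week 6 (10). Listing each branch's schedules as (Integrate, Test, Launch, Build, Scope, Spec) by week number:
Review=week 2: (4,6,7,1,3,5) (4,7,5,1,3,6) (4,7,6,1,3,5) — 3.
Review=week 3: (4,6,7,1,2,5) (4,6,7,2,1,5) (4,7,5,1,2,6) (4,7,5,2,1,6) (4,7,6,1,2,5) (4,7,6,2,1,5) — 6.
Review=week 4: (2,6,7,3,1,5) (2,7,5,3,1,6) (2,7,6,3,1,5) (3,6,7,1,2,5) (3,6,7,2,1,5) (3,7,5,1,2,6) (3,7,5,2,1,6) (3,7,6,1,2,5) (3,7,6,2,1,5) — 9.
Review=week 5: (2,6,7,3,1,4) (2,6,7,4,1,3) (2,7,3,4,1,6) (2,7,4,3,1,6) (2,7,6,3,1,4) (2,7,6,4,1,3) (3,6,7,1,2,4) (3,6,7,2,1,4) (3,7,4,1,2,6) (3,7,4,2,1,6) (3,7,6,1,2,4) (3,7,6,2,1,4) — 12.
Review=week 6: (2,7,3,4,1,5) (2,7,3,5,1,4) (2,7,4,3,1,5) (2,7,4,5,1,3) (2,7,5,3,1,4) (2,7,5,4,1,3) (3,7,4,1,2,5) (3,7,4,2,1,5) (3,7,5,1,2,4) (3,7,5,2,1,4) — 10.
Summing: 3 + 6 + 9 + 12 + 10 = 40.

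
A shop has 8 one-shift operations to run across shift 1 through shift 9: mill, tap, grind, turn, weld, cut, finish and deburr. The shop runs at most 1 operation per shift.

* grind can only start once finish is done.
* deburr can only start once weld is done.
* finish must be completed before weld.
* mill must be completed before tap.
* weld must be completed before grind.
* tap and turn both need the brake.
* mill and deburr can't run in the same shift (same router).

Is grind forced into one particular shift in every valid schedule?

No

grind can be shift 3 (e.g. weld -> shift 2; grind -> shift 3; deburr -> shift 6; mill -> shift 4; finish -> shift 1; tap -> shift 5; cut -> shift 8; turn -> shift 7) or shift 4 (e.g. weld=shift 2, grind=shift 4, mill=shift 3, turn=shift 7, cut=shift 8, deburr=shift 6, tap=shift 5, finish=shift 1).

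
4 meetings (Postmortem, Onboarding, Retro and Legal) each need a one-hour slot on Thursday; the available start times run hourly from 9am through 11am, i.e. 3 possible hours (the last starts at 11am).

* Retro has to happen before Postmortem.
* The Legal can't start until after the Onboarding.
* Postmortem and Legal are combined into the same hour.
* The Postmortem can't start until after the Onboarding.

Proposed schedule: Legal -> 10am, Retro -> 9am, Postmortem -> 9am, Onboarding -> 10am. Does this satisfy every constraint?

The Postmortem can't start until after the Onboarding — violated.
Postmortem and Legal are combined into the same hour — violated.
The Legal can't start until after the Onboarding — violated.
Retro has to happen before Postmortem — violated.

No. The Postmortem can't start until after the Onboarding is not satisfied.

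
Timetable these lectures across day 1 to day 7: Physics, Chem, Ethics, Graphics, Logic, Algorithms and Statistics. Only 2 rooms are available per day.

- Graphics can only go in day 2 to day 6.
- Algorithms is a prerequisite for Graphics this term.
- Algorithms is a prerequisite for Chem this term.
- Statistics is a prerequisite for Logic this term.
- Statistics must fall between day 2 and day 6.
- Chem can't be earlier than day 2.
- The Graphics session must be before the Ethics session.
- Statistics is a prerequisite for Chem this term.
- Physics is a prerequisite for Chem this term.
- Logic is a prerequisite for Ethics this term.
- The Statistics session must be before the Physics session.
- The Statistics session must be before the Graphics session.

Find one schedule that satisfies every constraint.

Logic in day 4, Algorithms in day 1, Ethics in day 5, Statistics in day 2, Graphics in day 3, Physics in day 3, Chem in day 4

Checking: Statistics(day 2) before Physics(day 3); Statistics(day 2) before Chem(day 4); Algorithms(day 1) before Chem(day 4); Statistics(day 2) before Graphics(day 3); Algorithms(day 1) before Graphics(day 3); Graphics(day 3) before Ethics(day 5); Statistics(day 2) before Logic(day 4); Physics(day 3) before Chem(day 4); Logic(day 4) before Ethics(day 5); Chem=day 4 in [day 2,day 7]; Statistics=day 2 in [day 2,day 6]; Graphics=day 3 in [day 2,day 6]; max 2 per day (cap 2).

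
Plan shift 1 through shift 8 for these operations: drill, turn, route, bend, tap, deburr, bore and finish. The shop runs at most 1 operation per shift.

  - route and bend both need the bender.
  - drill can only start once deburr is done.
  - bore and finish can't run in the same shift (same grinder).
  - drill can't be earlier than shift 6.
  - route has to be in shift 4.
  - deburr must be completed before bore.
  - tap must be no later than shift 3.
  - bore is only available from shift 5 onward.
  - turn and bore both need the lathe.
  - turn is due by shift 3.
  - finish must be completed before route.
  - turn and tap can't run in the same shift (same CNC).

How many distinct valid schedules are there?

Splitting on drill: it can be shift 6 (12), shift 7 (18), shift 8 (18). Listing each branch's schedules as (turn, route, bend, tap, deburr, bore, finish) by shift number:
drill=shift 6: (1,4,7,2,5,8,3) (1,4,7,3,5,8,2) (1,4,8,2,5,7,3) (1,4,8,3,5,7,2) (2,4,7,1,5,8,3) (2,4,7,3,5,8,1) (2,4,8,1,5,7,3) (2,4,8,3,5,7,1) (3,4,7,1,5,8,2) (3,4,7,2,5,8,1) (3,4,8,1,5,7,2) (3,4,8,2,5,7,1) — 12.
drill=shift 7: (1,4,5,2,6,8,3) (1,4,5,3,6,8,2) (1,4,6,2,5,8,3) (1,4,6,3,5,8,2) (1,4,8,2,5,6,3) (1,4,8,3,5,6,2) (2,4,5,1,6,8,3) (2,4,5,3,6,8,1) (2,4,6,1,5,8,3) (2,4,6,3,5,8,1) (2,4,8,1,5,6,3) (2,4,8,3,5,6,1) (3,4,5,1,6,8,2) (3,4,5,2,6,8,1) (3,4,6,1,5,8,2) (3,4,6,2,5,8,1) (3,4,8,1,5,6,2) (3,4,8,2,5,6,1) — 18.
drill=shift 8: (1,4,5,2,6,7,3) (1,4,5,3,6,7,2) (1,4,6,2,5,7,3) (1,4,6,3,5,7,2) (1,4,7,2,5,6,3) (1,4,7,3,5,6,2) (2,4,5,1,6,7,3) (2,4,5,3,6,7,1) (2,4,6,1,5,7,3) (2,4,6,3,5,7,1) (2,4,7,1,5,6,3) (2,4,7,3,5,6,1) (3,4,5,1,6,7,2) (3,4,5,2,6,7,1) (3,4,6,1,5,7,2) (3,4,6,2,5,7,1) (3,4,7,1,5,6,2) (3,4,7,2,5,6,1) — 18.
Summing: 12 + 18 + 18 = 48.

48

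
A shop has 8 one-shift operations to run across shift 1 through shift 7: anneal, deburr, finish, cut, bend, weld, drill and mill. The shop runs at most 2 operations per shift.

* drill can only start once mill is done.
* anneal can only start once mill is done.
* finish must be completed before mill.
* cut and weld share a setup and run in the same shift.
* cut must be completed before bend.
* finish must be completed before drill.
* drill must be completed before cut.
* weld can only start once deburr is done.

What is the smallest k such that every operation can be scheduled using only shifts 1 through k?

The precedence chain requires at least 5 distinct shifts.
With at most 2 per shift and 8 operations, at least 4 shifts are needed.
5 works (last occupied shift: shift 5): for example drill in shift 3; mill in shift 2; cut in shift 4; weld in shift 4; bend in shift 5; anneal in shift 3; finish in shift 1; deburr in shift 1.

5 shifts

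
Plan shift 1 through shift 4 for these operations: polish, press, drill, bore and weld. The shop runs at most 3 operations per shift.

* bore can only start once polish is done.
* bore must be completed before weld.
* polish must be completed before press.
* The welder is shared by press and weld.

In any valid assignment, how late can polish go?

shift 2

Downstream work caps polish at shift 2.
polish at shift 2 is achievable: bore=shift 3, drill=shift 1, press=shift 3, weld=shift 4, polish=shift 2.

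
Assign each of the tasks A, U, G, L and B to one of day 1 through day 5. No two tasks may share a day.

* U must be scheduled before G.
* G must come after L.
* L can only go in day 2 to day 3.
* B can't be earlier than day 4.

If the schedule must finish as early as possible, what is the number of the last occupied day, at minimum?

The precedence chain requires at least 2 distinct days.
With at most 1 per day and 5 tasks, at least 5 days are needed.
B can't be placed before day 4, so the schedule must run through at least day 4.
5 works (last occupied day: day 5): for example U -> day 1, G -> day 3, B -> day 4, A -> day 5, L -> day 2.

5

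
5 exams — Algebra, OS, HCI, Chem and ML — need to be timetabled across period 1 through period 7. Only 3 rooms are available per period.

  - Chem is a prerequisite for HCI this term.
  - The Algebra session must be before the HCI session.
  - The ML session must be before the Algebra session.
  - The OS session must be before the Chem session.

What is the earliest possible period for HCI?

period 3

Precedence pushes HCI to at least period 3.
HCI at period 3 is achievable: Algebra -> period 2, HCI -> period 3, Chem -> period 2, OS -> period 1, ML -> period 1.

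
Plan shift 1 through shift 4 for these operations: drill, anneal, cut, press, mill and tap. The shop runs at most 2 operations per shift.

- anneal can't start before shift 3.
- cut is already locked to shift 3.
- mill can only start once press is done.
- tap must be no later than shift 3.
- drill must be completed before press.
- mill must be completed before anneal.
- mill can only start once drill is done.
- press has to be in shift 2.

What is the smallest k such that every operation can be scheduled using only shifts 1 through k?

4

The precedence chain requires at least 4 distinct shifts.
With at most 2 per shift and 6 operations, at least 3 shifts are needed.
4 works (last occupied shift: shift 4): for example press=shift 2, drill=shift 1, anneal=shift 4, mill=shift 3, tap=shift 1, cut=shift 3.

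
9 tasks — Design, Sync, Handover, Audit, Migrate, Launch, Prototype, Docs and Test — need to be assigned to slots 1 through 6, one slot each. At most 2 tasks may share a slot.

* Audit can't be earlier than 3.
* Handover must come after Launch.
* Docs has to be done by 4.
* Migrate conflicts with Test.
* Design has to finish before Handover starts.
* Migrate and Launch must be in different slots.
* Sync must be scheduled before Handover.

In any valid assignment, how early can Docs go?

Docs's own window allows nothing later than 4.
Docs at 1 is achievable: Prototype in 4, Handover in 3, Sync in 2, Test in 5, Launch in 2, Docs in 1, Audit in 3, Migrate in 4, Design in 1.

1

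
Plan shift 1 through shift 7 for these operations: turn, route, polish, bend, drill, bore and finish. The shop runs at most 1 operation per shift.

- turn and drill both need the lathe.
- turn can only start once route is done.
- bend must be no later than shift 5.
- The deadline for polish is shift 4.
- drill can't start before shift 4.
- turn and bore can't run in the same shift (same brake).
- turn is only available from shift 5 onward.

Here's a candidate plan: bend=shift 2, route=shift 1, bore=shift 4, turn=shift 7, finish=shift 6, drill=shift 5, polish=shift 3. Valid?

Valid

turn can only start once route is done — holds.
The shop runs at most 1 operation per shift — holds.
bend must be no later than shift 5 — holds.
turn and bore can't run in the same shift (same brake) — holds.
drill can't start before shift 4 — holds.
turn and drill both need the lathe — holds.
The deadline for polish is shift 4 — holds.
turn is only available from shift 5 onward — holds.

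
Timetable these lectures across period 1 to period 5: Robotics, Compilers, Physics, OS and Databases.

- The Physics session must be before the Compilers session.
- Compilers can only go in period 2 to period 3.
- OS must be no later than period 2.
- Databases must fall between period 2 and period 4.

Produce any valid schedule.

Physics in period 1, Robotics in period 1, Databases in period 2, OS in period 1, Compilers in period 2

Checking: Physics(period 1) before Compilers(period 2); Databases=period 2 in [period 2,period 4]; OS=period 1 in [period 1,period 2]; Compilers=period 2 in [period 2,period 3].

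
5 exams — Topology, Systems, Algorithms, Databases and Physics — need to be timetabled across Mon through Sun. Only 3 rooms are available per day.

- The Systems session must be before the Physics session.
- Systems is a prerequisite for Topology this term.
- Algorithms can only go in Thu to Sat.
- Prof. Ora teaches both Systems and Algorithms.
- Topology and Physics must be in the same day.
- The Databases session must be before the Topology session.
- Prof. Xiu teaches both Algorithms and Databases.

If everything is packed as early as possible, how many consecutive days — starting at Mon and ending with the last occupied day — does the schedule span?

The precedence chain requires at least 2 distinct days.
With at most 3 per day and 5 exams, at least 2 days are needed.
Algorithms can't be placed before Thu — that is day 4 counting from Mon — so the schedule must run through at least 4 days.
4 works (last occupied day: Thu): for example Databases -> Mon, Topology -> Tue, Systems -> Mon, Physics -> Tue, Algorithms -> Thu.

4 days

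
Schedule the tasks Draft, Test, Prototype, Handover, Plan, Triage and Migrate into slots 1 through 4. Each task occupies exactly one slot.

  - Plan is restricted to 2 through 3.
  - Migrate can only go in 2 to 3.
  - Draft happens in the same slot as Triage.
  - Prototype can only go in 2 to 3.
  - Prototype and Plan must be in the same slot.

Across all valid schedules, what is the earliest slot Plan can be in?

Plan is available from 2; Plan's own window allows nothing later than 3.
Plan at 2 is achievable: Migrate -> 2; Test -> 1; Draft -> 1; Handover -> 1; Triage -> 1; Plan -> 2; Prototype -> 2.

2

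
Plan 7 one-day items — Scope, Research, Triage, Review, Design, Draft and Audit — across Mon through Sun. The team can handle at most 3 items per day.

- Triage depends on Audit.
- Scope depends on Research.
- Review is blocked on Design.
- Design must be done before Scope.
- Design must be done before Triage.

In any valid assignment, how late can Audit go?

Downstream work caps Audit at Sat.
Audit at Sat is achievable: Audit in Sat, Triage in Sun, Draft in Mon, Research in Mon, Scope in Tue, Review in Tue, Design in Mon.

Sat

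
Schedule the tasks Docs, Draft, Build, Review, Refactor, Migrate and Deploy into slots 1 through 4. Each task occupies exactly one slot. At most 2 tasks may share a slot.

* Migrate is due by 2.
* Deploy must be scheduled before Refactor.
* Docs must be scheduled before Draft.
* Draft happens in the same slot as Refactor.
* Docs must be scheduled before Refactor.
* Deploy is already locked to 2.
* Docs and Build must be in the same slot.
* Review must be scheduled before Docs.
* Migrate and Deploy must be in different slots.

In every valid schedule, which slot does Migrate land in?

1

Migrate's window is 1–2.
Deploy is fixed at 2, and Migrate can't share a slot with Deploy.
So Migrate must be 1.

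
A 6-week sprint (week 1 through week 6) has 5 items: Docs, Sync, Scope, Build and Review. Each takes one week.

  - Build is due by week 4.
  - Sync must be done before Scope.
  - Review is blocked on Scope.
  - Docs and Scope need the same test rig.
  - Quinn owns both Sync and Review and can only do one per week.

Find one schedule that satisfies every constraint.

Scope in week 2, Build in week 1, Review in week 3, Sync in week 1, Docs in week 1

Checking: Sync(week 1) before Scope(week 2); Scope(week 2) before Review(week 3); Sync(week 1) != Review(week 3); Docs(week 1) != Scope(week 2); Build=week 1 in [week 1,week 4].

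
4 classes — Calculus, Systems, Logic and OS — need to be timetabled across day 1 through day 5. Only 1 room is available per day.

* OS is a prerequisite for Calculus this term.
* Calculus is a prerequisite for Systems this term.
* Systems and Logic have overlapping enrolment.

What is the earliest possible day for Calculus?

day 2

Precedence pushes Calculus to at least day 2; downstream work caps Calculus at day 4.
Calculus at day 2 is achievable: Logic -> day 4; Systems -> day 3; Calculus -> day 2; OS -> day 1.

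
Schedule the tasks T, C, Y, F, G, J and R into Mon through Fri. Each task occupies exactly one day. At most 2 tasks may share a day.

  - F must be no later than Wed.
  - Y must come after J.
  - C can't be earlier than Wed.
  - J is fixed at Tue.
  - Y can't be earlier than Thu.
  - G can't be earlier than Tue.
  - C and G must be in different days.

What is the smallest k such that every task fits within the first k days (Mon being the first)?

The precedence chain requires at least 2 distinct days.
With at most 2 per day and 7 tasks, at least 4 days are needed.
Y can't be placed before Thu — that is day 4 counting from Mon — so the schedule must run through at least 4 days.
4 works (last occupied day: Thu): for example C -> Wed; F -> Mon; G -> Tue; Y -> Thu; J -> Tue; T -> Mon; R -> Wed.

4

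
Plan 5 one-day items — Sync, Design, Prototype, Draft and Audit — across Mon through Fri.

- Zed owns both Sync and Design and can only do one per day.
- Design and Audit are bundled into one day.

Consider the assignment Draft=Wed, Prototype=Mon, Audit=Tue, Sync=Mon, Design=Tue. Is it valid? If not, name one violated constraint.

Zed owns both Sync and Design and can only do one per day — holds.
Design and Audit are bundled into one day — holds.

Valid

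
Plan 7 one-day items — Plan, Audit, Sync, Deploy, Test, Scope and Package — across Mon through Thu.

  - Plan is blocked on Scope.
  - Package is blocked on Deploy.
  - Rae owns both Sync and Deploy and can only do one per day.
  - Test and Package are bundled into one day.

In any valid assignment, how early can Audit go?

Mon

Audit at Mon is achievable: Package in Tue; Plan in Tue; Deploy in Mon; Sync in Tue; Scope in Mon; Test in Tue; Audit in Mon.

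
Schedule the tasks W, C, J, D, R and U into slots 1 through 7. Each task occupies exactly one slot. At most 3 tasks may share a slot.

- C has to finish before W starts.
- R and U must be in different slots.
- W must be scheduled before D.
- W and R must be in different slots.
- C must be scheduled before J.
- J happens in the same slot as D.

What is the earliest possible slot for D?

Precedence pushes D to at least 3.
D at 3 is achievable: D=3; J=3; C=1; R=1; W=2; U=2.

3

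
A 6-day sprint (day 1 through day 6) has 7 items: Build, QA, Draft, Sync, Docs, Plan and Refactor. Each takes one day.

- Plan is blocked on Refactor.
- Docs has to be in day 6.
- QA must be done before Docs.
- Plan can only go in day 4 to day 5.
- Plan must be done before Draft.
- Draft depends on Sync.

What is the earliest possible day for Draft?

Precedence pushes Draft to at least day 5.
Draft at day 5 is achievable: Docs in day 6, Plan in day 4, Build in day 1, Draft in day 5, Sync in day 1, QA in day 1, Refactor in day 1.

day 5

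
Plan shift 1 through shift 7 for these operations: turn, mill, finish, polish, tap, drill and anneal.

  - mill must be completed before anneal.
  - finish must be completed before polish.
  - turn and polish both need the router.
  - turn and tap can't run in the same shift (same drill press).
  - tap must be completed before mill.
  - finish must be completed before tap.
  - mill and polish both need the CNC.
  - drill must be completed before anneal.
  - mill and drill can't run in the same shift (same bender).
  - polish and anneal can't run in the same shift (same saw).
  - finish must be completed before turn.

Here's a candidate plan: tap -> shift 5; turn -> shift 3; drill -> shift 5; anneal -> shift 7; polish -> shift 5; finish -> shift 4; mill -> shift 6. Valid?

mill and polish both need the CNC — holds.
drill must be completed before anneal — holds.
mill must be completed before anneal — holds.
tap must be completed before mill — holds.
finish must be completed before polish — holds.
finish must be completed before turn — violated.
polish and anneal can't run in the same shift (same saw) — holds.
turn and tap can't run in the same shift (same drill press) — holds.
turn and polish both need the router — holds.
finish must be completed before tap — holds.
mill and drill can't run in the same shift (same bender) — holds.

No. finish must be completed before turn is not satisfied.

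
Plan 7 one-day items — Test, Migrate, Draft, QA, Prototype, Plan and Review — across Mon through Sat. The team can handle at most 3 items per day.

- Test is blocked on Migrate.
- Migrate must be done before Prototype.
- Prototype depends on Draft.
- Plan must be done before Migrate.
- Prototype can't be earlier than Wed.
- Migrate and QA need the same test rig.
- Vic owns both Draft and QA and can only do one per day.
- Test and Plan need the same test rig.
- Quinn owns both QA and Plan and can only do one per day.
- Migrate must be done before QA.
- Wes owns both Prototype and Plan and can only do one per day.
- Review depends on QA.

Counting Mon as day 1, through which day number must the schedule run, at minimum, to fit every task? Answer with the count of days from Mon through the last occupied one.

The precedence chain requires at least 4 distinct days.
With at most 3 per day and 7 tasks, at least 3 days are needed.
4 works (last occupied day: Thu): for example Migrate -> Tue; Test -> Wed; Plan -> Mon; Draft -> Mon; QA -> Wed; Review -> Thu; Prototype -> Wed.

4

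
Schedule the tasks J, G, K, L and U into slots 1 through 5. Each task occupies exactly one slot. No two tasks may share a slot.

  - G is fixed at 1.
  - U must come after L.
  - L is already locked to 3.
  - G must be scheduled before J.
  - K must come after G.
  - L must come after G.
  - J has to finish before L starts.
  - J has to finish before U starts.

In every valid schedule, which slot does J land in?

2

G is fixed at 1 and must come before J, so J is at least 2.
L is fixed at 3 and must come after J, so J is at most 2.
So J must be 2.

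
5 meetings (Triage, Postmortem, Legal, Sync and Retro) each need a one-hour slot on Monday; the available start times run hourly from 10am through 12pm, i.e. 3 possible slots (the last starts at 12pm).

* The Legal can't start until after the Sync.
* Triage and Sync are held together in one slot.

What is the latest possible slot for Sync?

11am

Downstream work caps Sync at 11am.
Sync at 11am is achievable: Legal -> 12pm, Postmortem -> 10am, Triage -> 11am, Retro -> 10am, Sync -> 11am.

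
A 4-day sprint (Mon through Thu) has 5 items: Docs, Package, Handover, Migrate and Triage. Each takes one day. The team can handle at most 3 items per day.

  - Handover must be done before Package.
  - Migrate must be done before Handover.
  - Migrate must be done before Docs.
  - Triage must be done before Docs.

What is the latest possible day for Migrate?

Downstream work caps Migrate at Tue.
Migrate at Tue is achievable: Package=Thu, Migrate=Tue, Docs=Wed, Handover=Wed, Triage=Mon.

Tue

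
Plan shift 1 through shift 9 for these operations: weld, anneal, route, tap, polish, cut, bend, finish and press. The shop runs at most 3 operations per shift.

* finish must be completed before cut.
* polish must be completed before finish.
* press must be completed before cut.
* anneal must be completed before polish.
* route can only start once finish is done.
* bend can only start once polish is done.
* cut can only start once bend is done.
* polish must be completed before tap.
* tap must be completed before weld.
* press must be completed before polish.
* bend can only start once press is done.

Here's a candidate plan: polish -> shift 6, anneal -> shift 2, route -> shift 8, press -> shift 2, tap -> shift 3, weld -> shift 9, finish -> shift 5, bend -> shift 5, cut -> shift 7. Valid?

bend can only start once press is done — holds.
route can only start once finish is done — holds.
polish must be completed before tap — violated.
anneal must be completed before polish — holds.
polish must be completed before finish — violated.
press must be completed before cut — holds.
The shop runs at most 3 operations per shift — holds.
tap must be completed before weld — holds.
cut can only start once bend is done — holds.
finish must be completed before cut — holds.
bend can only start once polish is done — violated.
press must be completed before polish — holds.

No. polish must be completed before tap is not satisfied.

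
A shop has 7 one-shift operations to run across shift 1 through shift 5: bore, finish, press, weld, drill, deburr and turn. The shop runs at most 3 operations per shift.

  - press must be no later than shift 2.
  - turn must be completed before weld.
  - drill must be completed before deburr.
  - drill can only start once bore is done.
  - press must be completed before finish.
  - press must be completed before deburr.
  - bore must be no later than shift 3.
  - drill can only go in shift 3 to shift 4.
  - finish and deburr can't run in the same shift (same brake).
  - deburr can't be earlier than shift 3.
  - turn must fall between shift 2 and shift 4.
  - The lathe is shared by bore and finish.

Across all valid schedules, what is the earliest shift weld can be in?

shift 3

Precedence pushes weld to at least shift 3.
weld at shift 3 is achievable: deburr -> shift 4, finish -> shift 2, weld -> shift 3, bore -> shift 1, drill -> shift 3, turn -> shift 2, press -> shift 1.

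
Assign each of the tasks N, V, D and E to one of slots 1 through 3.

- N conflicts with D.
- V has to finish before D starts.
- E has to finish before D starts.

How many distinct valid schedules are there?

Splitting on N: it can be 1 (5), 2 (4), 3 (1). Listing each branch's schedules as (V, D, E):
N=1: (1,2,1) (1,3,1) (1,3,2) (2,3,1) (2,3,2) — 5.
N=2: (1,3,1) (1,3,2) (2,3,1) (2,3,2) — 4.
N=3: (1,2,1) — 1.
Summing: 5 + 4 + 1 = 10.

10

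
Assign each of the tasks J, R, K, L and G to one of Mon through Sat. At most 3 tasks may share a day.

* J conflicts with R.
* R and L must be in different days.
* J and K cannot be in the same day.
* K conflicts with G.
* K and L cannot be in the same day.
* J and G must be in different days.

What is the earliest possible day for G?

Mon

G at Mon is achievable: K -> Wed; G -> Mon; R -> Mon; J -> Tue; L -> Tue.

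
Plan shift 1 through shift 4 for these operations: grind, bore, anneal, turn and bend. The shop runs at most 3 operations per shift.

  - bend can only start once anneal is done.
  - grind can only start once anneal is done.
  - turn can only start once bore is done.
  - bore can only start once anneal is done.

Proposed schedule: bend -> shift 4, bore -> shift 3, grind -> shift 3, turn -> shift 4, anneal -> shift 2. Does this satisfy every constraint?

Yes, all constraints hold

bore can only start once anneal is done — holds.
turn can only start once bore is done — holds.
bend can only start once anneal is done — holds.
grind can only start once anneal is done — holds.
The shop runs at most 3 operations per shift — holds.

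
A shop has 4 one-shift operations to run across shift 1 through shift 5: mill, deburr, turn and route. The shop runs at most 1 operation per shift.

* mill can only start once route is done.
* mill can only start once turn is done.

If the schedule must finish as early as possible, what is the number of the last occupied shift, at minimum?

The precedence chain requires at least 2 distinct shifts.
With at most 1 per shift and 4 operations, at least 4 shifts are needed.
4 works (last occupied shift: shift 4): for example route=shift 2; turn=shift 1; deburr=shift 4; mill=shift 3.

4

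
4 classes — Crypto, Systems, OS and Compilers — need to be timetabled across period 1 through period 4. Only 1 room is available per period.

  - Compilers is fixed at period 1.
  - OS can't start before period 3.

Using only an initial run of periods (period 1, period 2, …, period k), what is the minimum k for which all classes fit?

With at most 1 per period and 4 classes, at least 4 periods are needed.
OS can't be placed before period 3, so the schedule must run through at least period 3.
4 works (last occupied period: period 4): for example Systems -> period 4; Crypto -> period 2; OS -> period 3; Compilers -> period 1.

4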